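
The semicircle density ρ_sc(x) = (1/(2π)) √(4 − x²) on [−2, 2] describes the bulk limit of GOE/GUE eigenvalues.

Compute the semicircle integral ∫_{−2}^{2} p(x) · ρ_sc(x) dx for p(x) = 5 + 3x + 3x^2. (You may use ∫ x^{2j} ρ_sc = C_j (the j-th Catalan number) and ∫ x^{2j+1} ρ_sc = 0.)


Write p(x) = Σ a_i x^i, split into monomials and integrate each against ρ_sc separately.
Using ∫ x^{2j} ρ_sc = C_j = (1/(j+1)) C(2j, j) (Catalan numbers) and ∫ x^{2j+1} ρ_sc = 0 (odd monomials vanish by symmetry):
  i = 0 (even): a_0 · C_{0} = 5 · 1 = 5
  i = 1 (odd): ∫ x^1 ρ_sc = 0 (vanishes)
  i = 2 (even): a_2 · C_{1} = 3 · 1 = 3

Summing the contributions: ∫_{−2}^{2} p(x) ρ_sc(x) dx = 5 + 3 = 8.


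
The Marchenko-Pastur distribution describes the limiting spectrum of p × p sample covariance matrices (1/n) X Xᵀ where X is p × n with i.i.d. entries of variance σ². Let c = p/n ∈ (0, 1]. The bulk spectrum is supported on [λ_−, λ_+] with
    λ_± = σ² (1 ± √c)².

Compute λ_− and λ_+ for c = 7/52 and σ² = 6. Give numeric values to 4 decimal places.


c = 7/52 = 0.134615; √c = 0.366900.
λ_− = σ² (1 − √c)² = 6 · (1 − 0.366900)² = 6 · (0.633100)² = 2.404896.
λ_+ = σ² (1 + √c)² = 6 · (1 + 0.366900)² = 6 · (1.366900)² = 11.210489.

Rounded to 4 decimal places: λ_− ≈ 2.4049, λ_+ ≈ 11.2105.


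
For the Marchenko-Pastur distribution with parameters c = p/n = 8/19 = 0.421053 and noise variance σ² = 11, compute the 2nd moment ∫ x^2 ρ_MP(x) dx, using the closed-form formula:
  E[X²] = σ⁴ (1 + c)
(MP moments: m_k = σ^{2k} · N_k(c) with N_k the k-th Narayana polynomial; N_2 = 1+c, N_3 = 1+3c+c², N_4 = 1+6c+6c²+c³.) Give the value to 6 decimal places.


E[X²] = σ⁴ (1 + c) (second MP moment). With σ² = 11 (so σ⁴ = 121) and c = 8/19 = 0.421053: E[X²] = 121 · (1 + 0.421053) = 121 · 1.421053.

So E[X^2] = 171.947368.


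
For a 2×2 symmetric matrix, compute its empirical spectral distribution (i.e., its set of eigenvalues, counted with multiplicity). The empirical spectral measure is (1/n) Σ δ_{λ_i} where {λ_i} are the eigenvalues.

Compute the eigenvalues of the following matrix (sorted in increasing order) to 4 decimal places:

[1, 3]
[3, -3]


Since M is real symmetric, both eigenvalues are real; they are the roots of det(λI − M) = λ² − (tr M) λ + det M.
tr M = 1 + (-3) = -2.
det M = 1·(-3) − 3² = -3 − 9 = -12.
Characteristic polynomial: λ² + 2λ − 12 = 0.
Discriminant Δ = (tr M)² − 4·det M = 4 − (-48) = 52; √Δ = 7.211103.
λ = (tr M ± √Δ)/2 = (-2 ± 7.211103)/2, giving (tr M − √Δ)/2 = -4.6056 and (tr M + √Δ)/2 = 2.6056.

Eigenvalues sorted in increasing order: [-4.6056, 2.6056].


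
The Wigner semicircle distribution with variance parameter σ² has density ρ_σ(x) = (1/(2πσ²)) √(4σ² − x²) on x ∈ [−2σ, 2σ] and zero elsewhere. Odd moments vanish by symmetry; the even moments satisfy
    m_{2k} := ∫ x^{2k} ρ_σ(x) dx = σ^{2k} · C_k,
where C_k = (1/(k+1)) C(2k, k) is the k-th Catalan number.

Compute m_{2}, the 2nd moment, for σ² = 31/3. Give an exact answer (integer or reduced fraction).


By the scaled semicircle moment identity, m_{2k} = σ^{2k} · C_k with k = 1.
C_1 = (1/(k+1)) · C(2k, k) = (1/2) · C(2, 1) = (1/2) · 2 = 1.
σ^{2k} = (σ²)^k = (31/3)^1 = 31/3.

Therefore m_{2} = σ^{2} · C_1 = (31/3) · 1 = 31/3.


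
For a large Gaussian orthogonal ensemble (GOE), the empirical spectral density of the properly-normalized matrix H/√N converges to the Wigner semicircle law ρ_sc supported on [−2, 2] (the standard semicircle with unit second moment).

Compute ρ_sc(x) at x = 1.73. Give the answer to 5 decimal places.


ρ_sc(x) = (1/(2π)) √(4 − x²). With x = 1.73:
  4 − x² = 4 − (1.73)² = 4 − 2.992900 = 1.007100.
  √(4 − x²) = 1.003544.
  1/(2π) = 0.159155.
  ρ_sc(1.73) = 0.159155 · 1.003544 = 0.159719.

Rounded to 5 decimal places: ρ_sc(1.73) ≈ 0.15972.


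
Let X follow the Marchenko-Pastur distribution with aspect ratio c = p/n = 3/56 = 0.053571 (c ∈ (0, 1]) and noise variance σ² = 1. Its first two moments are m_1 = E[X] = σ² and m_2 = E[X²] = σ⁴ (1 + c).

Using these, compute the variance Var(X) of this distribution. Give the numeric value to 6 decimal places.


m_1 = E[X] = σ² = 1, so m_1² = 1.
m_2 = E[X²] = σ⁴ (1 + c) = 1 · (1 + 0.053571) = 1 · 1.053571 = 1.053571.
(Note m_2 − m_1² simplifies to c · σ⁴ = 0.053571 · 1.)

Var(X) = m_2 − m_1² = 1.053571 − 1 = 0.053571.


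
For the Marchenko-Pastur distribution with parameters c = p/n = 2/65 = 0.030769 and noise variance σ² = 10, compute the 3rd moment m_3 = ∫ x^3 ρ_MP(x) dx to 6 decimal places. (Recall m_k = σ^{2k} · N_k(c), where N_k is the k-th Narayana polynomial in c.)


E[X³] = σ⁶ (1 + 3c + c²) (third MP moment). With σ² = 10 (so σ⁶ = 1000) and c = 2/65 = 0.030769: E[X³] = 1000 · (1 + 3·0.030769 + (0.030769)²) = 1000 · 1.093254.

So E[X^3] = 1093.254438.


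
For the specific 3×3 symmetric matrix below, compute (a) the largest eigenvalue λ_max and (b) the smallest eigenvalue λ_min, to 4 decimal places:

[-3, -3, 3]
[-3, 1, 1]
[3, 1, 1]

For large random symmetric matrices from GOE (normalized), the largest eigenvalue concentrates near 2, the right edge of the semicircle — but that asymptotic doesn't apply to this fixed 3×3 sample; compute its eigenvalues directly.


Since M is real symmetric, all three eigenvalues are real; they are the roots of det(λI − M) = λ³ − (tr M) λ² + s λ − det M, where s is the sum of the principal 2×2 minors.
tr M = -3 + 1 + 1 = -1.
s = ((-3)·1 − (-3)²) + ((-3)·1 − 3²) + (1·1 − 1²) = -12 + (-12) + 0 = -24.
det M (expand along row 1) = (-3)·0 − (-3)·(-6) + 3·(-6) = -36.
Characteristic polynomial: λ³ + λ² − 24λ + 36 = 0.
Substitute λ = y + (tr M)/3 = y − 0.333333 to remove the quadratic term: y³ + p·y + q = 0 with p = s − (tr M)²/3 = -24.333333 and q = −2(tr M)³/27 + (tr M)·s/3 − det M = 44.074074.
Three real roots ⇒ use the trigonometric (Viète) form: r = 2√(−p/3) = 5.696002, φ = arccos(3q/(p·r)) = arccos(-0.953966) = 2.836988 rad.
y_k = r·cos(φ/3 − 2πk/3) for k = 0, 1, 2 gives y = 3.333333, 2.333333, -5.666667.
λ_k = y_k − 0.333333 gives λ = 3.0000, 2.0000, -6.0000 (check: the sum is -1.0000 = tr M).

Hence λ_max = 3.0000 and λ_min = -6.0000.


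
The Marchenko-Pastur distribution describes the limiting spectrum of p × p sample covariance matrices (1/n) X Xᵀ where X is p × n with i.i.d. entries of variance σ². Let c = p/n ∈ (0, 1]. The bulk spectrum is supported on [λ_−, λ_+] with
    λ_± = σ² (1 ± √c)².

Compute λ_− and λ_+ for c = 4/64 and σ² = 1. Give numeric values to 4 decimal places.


c = 4/64 = 0.062500; √c = 0.250000.
λ_− = σ² (1 − √c)² = 1 · (1 − 0.250000)² = 1 · (0.750000)² = 0.562500.
λ_+ = σ² (1 + √c)² = 1 · (1 + 0.250000)² = 1 · (1.250000)² = 1.562500.

Rounded to 4 decimal places: λ_− ≈ 0.5625, λ_+ ≈ 1.5625.


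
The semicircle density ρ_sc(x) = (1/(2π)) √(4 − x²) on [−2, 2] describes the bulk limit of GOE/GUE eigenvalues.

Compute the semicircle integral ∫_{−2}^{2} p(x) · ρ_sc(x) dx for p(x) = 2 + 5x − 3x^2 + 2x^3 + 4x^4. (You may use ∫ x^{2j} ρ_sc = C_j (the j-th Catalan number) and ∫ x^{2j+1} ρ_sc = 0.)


Write p(x) = Σ a_i x^i, split into monomials and integrate each against ρ_sc separately.
Using ∫ x^{2j} ρ_sc = C_j = (1/(j+1)) C(2j, j) (Catalan numbers) and ∫ x^{2j+1} ρ_sc = 0 (odd monomials vanish by symmetry):
  i = 0 (even): a_0 · C_{0} = 2 · 1 = 2
  i = 1 (odd): ∫ x^1 ρ_sc = 0 (vanishes)
  i = 2 (even): a_2 · C_{1} = -3 · 1 = -3
  i = 3 (odd): ∫ x^3 ρ_sc = 0 (vanishes)
  i = 4 (even): a_4 · C_{2} = 4 · 2 = 8

Summing the contributions: ∫_{−2}^{2} p(x) ρ_sc(x) dx = 2 + (-3) + 8 = 7.


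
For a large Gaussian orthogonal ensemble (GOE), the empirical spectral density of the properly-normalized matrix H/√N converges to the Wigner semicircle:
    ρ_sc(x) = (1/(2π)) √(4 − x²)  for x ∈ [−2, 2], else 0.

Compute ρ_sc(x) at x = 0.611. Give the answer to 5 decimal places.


ρ_sc(x) = (1/(2π)) √(4 − x²). With x = 0.611:
  4 − x² = 4 − (0.611)² = 4 − 0.373321 = 3.626679.
  √(4 − x²) = 1.904384.
  1/(2π) = 0.159155.
  ρ_sc(0.611) = 0.159155 · 1.904384 = 0.303092.

Rounded to 5 decimal places: ρ_sc(0.611) ≈ 0.30309.


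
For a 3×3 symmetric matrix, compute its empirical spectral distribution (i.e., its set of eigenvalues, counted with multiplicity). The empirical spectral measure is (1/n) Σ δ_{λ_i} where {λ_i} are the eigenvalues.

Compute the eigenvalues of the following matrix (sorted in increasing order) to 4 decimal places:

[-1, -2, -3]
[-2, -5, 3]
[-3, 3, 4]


Since M is real symmetric, all three eigenvalues are real; they are the roots of det(λI − M) = λ³ − (tr M) λ² + s λ − det M, where s is the sum of the principal 2×2 minors.
tr M = -1 + (-5) + 4 = -2.
s = ((-1)·(-5) − (-2)²) + ((-1)·4 − (-3)²) + ((-5)·4 − 3²) = 1 + (-13) + (-29) = -41.
det M (expand along row 1) = (-1)·(-29) − (-2)·1 + (-3)·(-21) = 94.
Characteristic polynomial: λ³ + 2λ² − 41λ − 94 = 0.
Substitute λ = y + (tr M)/3 = y − 0.666667 to remove the quadratic term: y³ + p·y + q = 0 with p = s − (tr M)²/3 = -42.333333 and q = −2(tr M)³/27 + (tr M)·s/3 − det M = -66.074074.
Three real roots ⇒ use the trigonometric (Viète) form: r = 2√(−p/3) = 7.512952, φ = arccos(3q/(p·r)) = arccos(0.623246) = 0.897910 rad.
y_k = r·cos(φ/3 − 2πk/3) for k = 0, 1, 2 gives y = 7.178942, -1.671027, -5.507915.
λ_k = y_k − 0.666667 gives λ = 6.5123, -2.3377, -6.1746 (check: the sum is -2.0000 = tr M).

Eigenvalues sorted in increasing order: [-6.1746, -2.3377, 6.5123].


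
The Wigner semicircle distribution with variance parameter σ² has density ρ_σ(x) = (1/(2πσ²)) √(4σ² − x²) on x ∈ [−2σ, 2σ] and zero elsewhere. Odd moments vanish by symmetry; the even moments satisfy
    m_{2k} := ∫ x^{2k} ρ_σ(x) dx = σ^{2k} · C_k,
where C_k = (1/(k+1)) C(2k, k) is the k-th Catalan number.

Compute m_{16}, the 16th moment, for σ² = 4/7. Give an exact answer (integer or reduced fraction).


By the scaled semicircle moment identity, m_{2k} = σ^{2k} · C_k with k = 8.
C_8 = (1/(k+1)) · C(2k, k) = (1/9) · C(16, 8) = (1/9) · 12870 = 1430.
σ^{2k} = (σ²)^k = (4/7)^8 = 65536/5764801.

Therefore m_{16} = σ^{16} · C_8 = (65536/5764801) · 1430 = 93716480/5764801.


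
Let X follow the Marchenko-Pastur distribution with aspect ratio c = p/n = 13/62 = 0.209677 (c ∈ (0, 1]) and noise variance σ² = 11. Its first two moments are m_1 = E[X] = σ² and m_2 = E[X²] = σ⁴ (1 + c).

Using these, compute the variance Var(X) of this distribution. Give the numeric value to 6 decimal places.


m_1 = E[X] = σ² = 11, so m_1² = 121.
m_2 = E[X²] = σ⁴ (1 + c) = 121 · (1 + 0.209677) = 121 · 1.209677 = 146.370968.
(Note m_2 − m_1² simplifies to c · σ⁴ = 0.209677 · 121.)

Var(X) = m_2 − m_1² = 146.370968 − 121 = 25.370968.


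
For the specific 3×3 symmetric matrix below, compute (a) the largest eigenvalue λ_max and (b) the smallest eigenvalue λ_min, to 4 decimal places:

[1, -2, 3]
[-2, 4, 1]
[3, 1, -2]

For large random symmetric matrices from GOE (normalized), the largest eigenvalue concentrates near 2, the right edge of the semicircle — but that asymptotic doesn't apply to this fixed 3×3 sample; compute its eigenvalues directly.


Since M is real symmetric, all three eigenvalues are real; they are the roots of det(λI − M) = λ³ − (tr M) λ² + s λ − det M, where s is the sum of the principal 2×2 minors.
tr M = 1 + 4 + (-2) = 3.
s = (1·4 − (-2)²) + (1·(-2) − 3²) + (4·(-2) − 1²) = 0 + (-11) + (-9) = -20.
det M (expand along row 1) = 1·(-9) − (-2)·1 + 3·(-14) = -49.
Characteristic polynomial: λ³ − 3λ² − 20λ + 49 = 0.
Substitute λ = y + (tr M)/3 = y + 1.000000 to remove the quadratic term: y³ + p·y + q = 0 with p = s − (tr M)²/3 = -23.000000 and q = −2(tr M)³/27 + (tr M)·s/3 − det M = 27.000000.
Three real roots ⇒ use the trigonometric (Viète) form: r = 2√(−p/3) = 5.537749, φ = arccos(3q/(p·r)) = arccos(-0.635951) = 2.260037 rad.
y_k = r·cos(φ/3 − 2πk/3) for k = 0, 1, 2 gives y = 4.039258, 1.261118, -5.300375.
λ_k = y_k + 1.000000 gives λ = 5.0393, 2.2611, -4.3004 (check: the sum is 3.0000 = tr M).

Hence λ_max = 5.0393 and λ_min = -4.3004.


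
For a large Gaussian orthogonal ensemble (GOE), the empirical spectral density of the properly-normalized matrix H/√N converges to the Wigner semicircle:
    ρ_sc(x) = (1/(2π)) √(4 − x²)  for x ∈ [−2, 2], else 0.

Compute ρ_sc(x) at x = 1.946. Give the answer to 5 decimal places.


ρ_sc(x) = (1/(2π)) √(4 − x²). With x = 1.946:
  4 − x² = 4 − (1.946)² = 4 − 3.786916 = 0.213084.
  √(4 − x²) = 0.461610.
  1/(2π) = 0.159155.
  ρ_sc(1.946) = 0.159155 · 0.461610 = 0.073468.

Rounded to 5 decimal places: ρ_sc(1.946) ≈ 0.07347.


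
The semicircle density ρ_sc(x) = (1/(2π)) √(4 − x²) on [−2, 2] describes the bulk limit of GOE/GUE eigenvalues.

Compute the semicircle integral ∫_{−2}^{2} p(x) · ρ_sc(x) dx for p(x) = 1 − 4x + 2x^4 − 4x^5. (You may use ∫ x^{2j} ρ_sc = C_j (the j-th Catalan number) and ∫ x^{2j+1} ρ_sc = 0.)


Write p(x) = Σ a_i x^i, split into monomials and integrate each against ρ_sc separately.
Using ∫ x^{2j} ρ_sc = C_j = (1/(j+1)) C(2j, j) (Catalan numbers) and ∫ x^{2j+1} ρ_sc = 0 (odd monomials vanish by symmetry):
  i = 0 (even): a_0 · C_{0} = 1 · 1 = 1
  i = 1 (odd): ∫ x^1 ρ_sc = 0 (vanishes)
  i = 4 (even): a_4 · C_{2} = 2 · 2 = 4
  i = 5 (odd): ∫ x^5 ρ_sc = 0 (vanishes)

Summing the contributions: ∫_{−2}^{2} p(x) ρ_sc(x) dx = 1 + 4 = 5.


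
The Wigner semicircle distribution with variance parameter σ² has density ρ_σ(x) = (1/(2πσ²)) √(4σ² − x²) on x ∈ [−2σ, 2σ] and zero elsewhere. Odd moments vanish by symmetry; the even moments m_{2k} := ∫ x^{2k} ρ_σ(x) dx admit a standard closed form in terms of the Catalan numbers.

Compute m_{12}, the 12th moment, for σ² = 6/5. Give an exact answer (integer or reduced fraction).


By the scaled semicircle moment identity, m_{2k} = σ^{2k} · C_k with k = 6.
C_6 = (1/(k+1)) · C(2k, k) = (1/7) · C(12, 6) = (1/7) · 924 = 132.
σ^{2k} = (σ²)^k = (6/5)^6 = 46656/15625.

Therefore m_{12} = σ^{12} · C_6 = (46656/15625) · 132 = 6158592/15625.


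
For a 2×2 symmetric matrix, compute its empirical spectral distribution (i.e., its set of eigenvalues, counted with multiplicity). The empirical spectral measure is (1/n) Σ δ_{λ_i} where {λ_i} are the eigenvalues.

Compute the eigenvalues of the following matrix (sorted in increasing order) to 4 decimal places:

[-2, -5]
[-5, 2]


Since M is real symmetric, both eigenvalues are real; they are the roots of det(λI − M) = λ² − (tr M) λ + det M.
tr M = -2 + 2 = 0.
det M = (-2)·2 − (-5)² = -4 − 25 = -29.
Characteristic polynomial: λ² − 29 = 0.
Discriminant Δ = (tr M)² − 4·det M = 0 − (-116) = 116; √Δ = 10.770330.
λ = (tr M ± √Δ)/2 = (0 ± 10.770330)/2, giving (tr M − √Δ)/2 = -5.3852 and (tr M + √Δ)/2 = 5.3852.

Eigenvalues sorted in increasing order: [-5.3852, 5.3852].


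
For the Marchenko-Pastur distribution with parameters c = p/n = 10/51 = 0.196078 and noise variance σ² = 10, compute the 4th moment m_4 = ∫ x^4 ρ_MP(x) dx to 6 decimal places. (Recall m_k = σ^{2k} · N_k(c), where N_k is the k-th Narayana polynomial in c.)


E[X⁴] = σ⁸ (1 + 6c + 6c² + c³) (fourth MP moment). With σ² = 10 (so σ⁸ = 10000) and c = 10/51 = 0.196078: E[X⁴] = 10000 · (1 + 6·0.196078 + 6·(0.196078)² + (0.196078)³) = 10000 · 2.414690.

So E[X^4] = 24146.896744.


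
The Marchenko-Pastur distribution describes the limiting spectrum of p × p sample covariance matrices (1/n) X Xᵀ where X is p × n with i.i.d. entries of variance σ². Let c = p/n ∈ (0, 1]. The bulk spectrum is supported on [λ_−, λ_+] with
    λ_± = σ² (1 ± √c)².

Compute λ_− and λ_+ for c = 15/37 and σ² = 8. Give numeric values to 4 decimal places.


c = 15/37 = 0.405405; √c = 0.636715.
λ_− = σ² (1 − √c)² = 8 · (1 − 0.636715)² = 8 · (0.363285)² = 1.055811.
λ_+ = σ² (1 + √c)² = 8 · (1 + 0.636715)² = 8 · (1.636715)² = 21.430676.

Rounded to 4 decimal places: λ_− ≈ 1.0558, λ_+ ≈ 21.4307.


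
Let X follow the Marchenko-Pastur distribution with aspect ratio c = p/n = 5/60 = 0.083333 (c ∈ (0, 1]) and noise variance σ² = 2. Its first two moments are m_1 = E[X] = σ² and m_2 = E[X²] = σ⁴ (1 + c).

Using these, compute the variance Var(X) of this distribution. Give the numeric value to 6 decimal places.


m_1 = E[X] = σ² = 2, so m_1² = 4.
m_2 = E[X²] = σ⁴ (1 + c) = 4 · (1 + 0.083333) = 4 · 1.083333 = 4.333333.
(Note m_2 − m_1² simplifies to c · σ⁴ = 0.083333 · 4.)

Var(X) = m_2 − m_1² = 4.333333 − 4 = 0.333333.


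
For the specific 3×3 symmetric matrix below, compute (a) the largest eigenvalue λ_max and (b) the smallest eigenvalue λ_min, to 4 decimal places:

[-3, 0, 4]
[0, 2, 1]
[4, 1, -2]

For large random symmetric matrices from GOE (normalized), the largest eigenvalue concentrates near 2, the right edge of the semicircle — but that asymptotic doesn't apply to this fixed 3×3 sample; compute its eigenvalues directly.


Since M is real symmetric, all three eigenvalues are real; they are the roots of det(λI − M) = λ³ − (tr M) λ² + s λ − det M, where s is the sum of the principal 2×2 minors.
tr M = -3 + 2 + (-2) = -3.
s = ((-3)·2 − 0²) + ((-3)·(-2) − 4²) + (2·(-2) − 1²) = -6 + (-10) + (-5) = -21.
det M (expand along row 1) = (-3)·(-5) − 0·(-4) + 4·(-8) = -17.
Characteristic polynomial: λ³ + 3λ² − 21λ + 17 = 0.
Substitute λ = y + (tr M)/3 = y − 1.000000 to remove the quadratic term: y³ + p·y + q = 0 with p = s − (tr M)²/3 = -24.000000 and q = −2(tr M)³/27 + (tr M)·s/3 − det M = 40.000000.
Three real roots ⇒ use the trigonometric (Viète) form: r = 2√(−p/3) = 5.656854, φ = arccos(3q/(p·r)) = arccos(-0.883883) = 2.654898 rad.
y_k = r·cos(φ/3 − 2πk/3) for k = 0, 1, 2 gives y = 3.582576, 2.000000, -5.582576.
λ_k = y_k − 1.000000 gives λ = 2.5826, 1.0000, -6.5826 (check: the sum is -3.0000 = tr M).

Hence λ_max = 2.5826 and λ_min = -6.5826.


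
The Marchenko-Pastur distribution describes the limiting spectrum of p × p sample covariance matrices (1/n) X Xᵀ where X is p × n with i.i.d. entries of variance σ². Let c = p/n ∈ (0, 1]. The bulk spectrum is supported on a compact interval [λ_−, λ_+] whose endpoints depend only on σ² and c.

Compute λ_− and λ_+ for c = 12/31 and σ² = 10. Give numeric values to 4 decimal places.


c = 12/31 = 0.387097; √c = 0.622171.
λ_− = σ² (1 − √c)² = 10 · (1 − 0.622171)² = 10 · (0.377829)² = 1.427547.
λ_+ = σ² (1 + √c)² = 10 · (1 + 0.622171)² = 10 · (1.622171)² = 26.314388.

Rounded to 4 decimal places: λ_− ≈ 1.4275, λ_+ ≈ 26.3144.


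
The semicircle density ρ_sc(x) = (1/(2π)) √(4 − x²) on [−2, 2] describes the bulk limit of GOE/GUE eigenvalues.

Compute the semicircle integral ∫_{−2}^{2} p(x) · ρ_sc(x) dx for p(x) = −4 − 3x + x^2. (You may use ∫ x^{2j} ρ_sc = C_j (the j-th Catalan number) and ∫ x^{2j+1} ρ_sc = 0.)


Write p(x) = Σ a_i x^i, split into monomials and integrate each against ρ_sc separately.
Using ∫ x^{2j} ρ_sc = C_j = (1/(j+1)) C(2j, j) (Catalan numbers) and ∫ x^{2j+1} ρ_sc = 0 (odd monomials vanish by symmetry):
  i = 0 (even): a_0 · C_{0} = -4 · 1 = -4
  i = 1 (odd): ∫ x^1 ρ_sc = 0 (vanishes)
  i = 2 (even): a_2 · C_{1} = 1 · 1 = 1

Summing the contributions: ∫_{−2}^{2} p(x) ρ_sc(x) dx = (-4) + 1 = -3.


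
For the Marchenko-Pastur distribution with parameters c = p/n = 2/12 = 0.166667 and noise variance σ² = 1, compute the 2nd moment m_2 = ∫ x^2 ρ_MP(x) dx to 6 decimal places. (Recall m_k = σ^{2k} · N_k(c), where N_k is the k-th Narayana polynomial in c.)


E[X²] = σ⁴ (1 + c) (second MP moment). With σ² = 1 (so σ⁴ = 1) and c = 2/12 = 0.166667: E[X²] = 1 · (1 + 0.166667) = 1 · 1.166667.

So E[X^2] = 1.166667.


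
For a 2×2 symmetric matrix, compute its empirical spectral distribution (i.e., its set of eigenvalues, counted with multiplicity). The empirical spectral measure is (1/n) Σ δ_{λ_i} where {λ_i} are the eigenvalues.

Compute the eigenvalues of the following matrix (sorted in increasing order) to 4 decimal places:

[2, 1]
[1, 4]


Since M is real symmetric, both eigenvalues are real; they are the roots of det(λI − M) = λ² − (tr M) λ + det M.
tr M = 2 + 4 = 6.
det M = 2·4 − 1² = 8 − 1 = 7.
Characteristic polynomial: λ² − 6λ + 7 = 0.
Discriminant Δ = (tr M)² − 4·det M = 36 − 28 = 8; √Δ = 2.828427.
λ = (tr M ± √Δ)/2 = (6 ± 2.828427)/2, giving (tr M − √Δ)/2 = 1.5858 and (tr M + √Δ)/2 = 4.4142.

Eigenvalues sorted in increasing order: [1.5858, 4.4142].


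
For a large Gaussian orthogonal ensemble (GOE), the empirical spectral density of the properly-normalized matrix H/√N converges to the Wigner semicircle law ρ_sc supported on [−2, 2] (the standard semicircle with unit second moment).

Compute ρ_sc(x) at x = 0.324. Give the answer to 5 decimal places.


ρ_sc(x) = (1/(2π)) √(4 − x²). With x = 0.324:
  4 − x² = 4 − (0.324)² = 4 − 0.104976 = 3.895024.
  √(4 − x²) = 1.973582.
  1/(2π) = 0.159155.
  ρ_sc(0.324) = 0.159155 · 1.973582 = 0.314105.

Rounded to 5 decimal places: ρ_sc(0.324) ≈ 0.31411.


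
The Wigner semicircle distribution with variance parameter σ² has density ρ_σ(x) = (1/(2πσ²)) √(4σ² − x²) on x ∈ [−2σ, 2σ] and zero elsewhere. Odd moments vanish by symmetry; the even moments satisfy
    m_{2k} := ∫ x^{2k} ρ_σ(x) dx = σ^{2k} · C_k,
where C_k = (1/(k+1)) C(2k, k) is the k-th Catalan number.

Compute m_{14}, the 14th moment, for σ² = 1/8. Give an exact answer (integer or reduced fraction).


By the scaled semicircle moment identity, m_{2k} = σ^{2k} · C_k with k = 7.
C_7 = (1/(k+1)) · C(2k, k) = (1/8) · C(14, 7) = (1/8) · 3432 = 429.
σ^{2k} = (σ²)^k = (1/8)^7 = 1/2097152.

Therefore m_{14} = σ^{14} · C_7 = (1/2097152) · 429 = 429/2097152.


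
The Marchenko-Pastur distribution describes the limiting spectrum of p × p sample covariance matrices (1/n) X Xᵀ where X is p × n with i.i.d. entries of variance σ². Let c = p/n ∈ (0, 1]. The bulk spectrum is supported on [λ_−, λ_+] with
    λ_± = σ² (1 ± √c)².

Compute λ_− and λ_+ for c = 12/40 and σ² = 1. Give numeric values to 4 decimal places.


c = 12/40 = 0.300000; √c = 0.547723.
λ_− = σ² (1 − √c)² = 1 · (1 − 0.547723)² = 1 · (0.452277)² = 0.204555.
λ_+ = σ² (1 + √c)² = 1 · (1 + 0.547723)² = 1 · (1.547723)² = 2.395445.

Rounded to 4 decimal places: λ_− ≈ 0.2046, λ_+ ≈ 2.3954.


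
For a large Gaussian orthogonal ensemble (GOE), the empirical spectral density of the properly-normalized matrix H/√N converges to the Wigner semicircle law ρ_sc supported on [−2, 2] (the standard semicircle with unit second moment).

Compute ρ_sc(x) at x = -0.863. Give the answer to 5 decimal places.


ρ_sc(x) = (1/(2π)) √(4 − x²). With x = -0.863:
  4 − x² = 4 − (-0.863)² = 4 − 0.744769 = 3.255231.
  √(4 − x²) = 1.804226.
  1/(2π) = 0.159155.
  ρ_sc(-0.863) = 0.159155 · 1.804226 = 0.287151.

Rounded to 5 decimal places: ρ_sc(-0.863) ≈ 0.28715.


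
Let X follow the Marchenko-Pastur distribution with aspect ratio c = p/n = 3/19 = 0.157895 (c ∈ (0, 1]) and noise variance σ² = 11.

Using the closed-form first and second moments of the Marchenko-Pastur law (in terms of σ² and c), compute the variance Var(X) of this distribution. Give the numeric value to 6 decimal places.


Recall the MP moments m_1 = E[X] = σ² and m_2 = E[X²] = σ⁴ (1 + c).
m_1 = E[X] = σ² = 11, so m_1² = 121.
m_2 = E[X²] = σ⁴ (1 + c) = 121 · (1 + 0.157895) = 121 · 1.157895 = 140.105263.
(Note m_2 − m_1² simplifies to c · σ⁴ = 0.157895 · 121.)

Var(X) = m_2 − m_1² = 140.105263 − 121 = 19.105263.


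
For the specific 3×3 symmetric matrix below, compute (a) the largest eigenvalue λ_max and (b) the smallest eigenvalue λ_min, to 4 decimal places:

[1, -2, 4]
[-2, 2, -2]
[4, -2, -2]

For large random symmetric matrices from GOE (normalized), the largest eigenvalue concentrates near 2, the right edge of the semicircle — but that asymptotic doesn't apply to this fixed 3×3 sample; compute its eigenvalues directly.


Since M is real symmetric, all three eigenvalues are real; they are the roots of det(λI − M) = λ³ − (tr M) λ² + s λ − det M, where s is the sum of the principal 2×2 minors.
tr M = 1 + 2 + (-2) = 1.
s = (1·2 − (-2)²) + (1·(-2) − 4²) + (2·(-2) − (-2)²) = -2 + (-18) + (-8) = -28.
det M (expand along row 1) = 1·(-8) − (-2)·12 + 4·(-4) = 0.
Characteristic polynomial: λ³ − λ² − 28λ = 0.
Substitute λ = y + (tr M)/3 = y + 0.333333 to remove the quadratic term: y³ + p·y + q = 0 with p = s − (tr M)²/3 = -28.333333 and q = −2(tr M)³/27 + (tr M)·s/3 − det M = -9.407407.
Three real roots ⇒ use the trigonometric (Viète) form: r = 2√(−p/3) = 6.146363, φ = arccos(3q/(p·r)) = arccos(0.162060) = 1.408019 rad.
y_k = r·cos(φ/3 − 2πk/3) for k = 0, 1, 2 gives y = 5.481740, -0.333333, -5.148406.
λ_k = y_k + 0.333333 gives λ = 5.8151, 0.0000, -4.8151 (check: the sum is 1.0000 = tr M).

Hence λ_max = 5.8151 and λ_min = -4.8151.


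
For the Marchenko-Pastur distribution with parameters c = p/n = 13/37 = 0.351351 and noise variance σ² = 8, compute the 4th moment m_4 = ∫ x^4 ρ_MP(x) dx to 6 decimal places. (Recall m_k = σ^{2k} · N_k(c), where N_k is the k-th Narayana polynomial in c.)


E[X⁴] = σ⁸ (1 + 6c + 6c² + c³) (fourth MP moment). With σ² = 8 (so σ⁸ = 4096) and c = 13/37 = 0.351351: E[X⁴] = 4096 · (1 + 6·0.351351 + 6·(0.351351)² + (0.351351)³) = 4096 · 3.892168.

So E[X^4] = 15942.321284.


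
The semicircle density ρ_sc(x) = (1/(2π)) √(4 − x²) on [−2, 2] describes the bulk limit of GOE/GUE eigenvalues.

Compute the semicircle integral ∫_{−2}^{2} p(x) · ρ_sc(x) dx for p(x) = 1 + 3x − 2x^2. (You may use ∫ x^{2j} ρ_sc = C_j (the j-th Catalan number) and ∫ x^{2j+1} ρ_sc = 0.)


Write p(x) = Σ a_i x^i, split into monomials and integrate each against ρ_sc separately.
Using ∫ x^{2j} ρ_sc = C_j = (1/(j+1)) C(2j, j) (Catalan numbers) and ∫ x^{2j+1} ρ_sc = 0 (odd monomials vanish by symmetry):
  i = 0 (even): a_0 · C_{0} = 1 · 1 = 1
  i = 1 (odd): ∫ x^1 ρ_sc = 0 (vanishes)
  i = 2 (even): a_2 · C_{1} = -2 · 1 = -2

Summing the contributions: ∫_{−2}^{2} p(x) ρ_sc(x) dx = 1 + (-2) = -1.


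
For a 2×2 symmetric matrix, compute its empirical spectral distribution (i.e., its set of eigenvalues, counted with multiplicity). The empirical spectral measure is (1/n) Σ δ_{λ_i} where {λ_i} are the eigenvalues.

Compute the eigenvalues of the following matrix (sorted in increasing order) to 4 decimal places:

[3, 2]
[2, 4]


Since M is real symmetric, both eigenvalues are real; they are the roots of det(λI − M) = λ² − (tr M) λ + det M.
tr M = 3 + 4 = 7.
det M = 3·4 − 2² = 12 − 4 = 8.
Characteristic polynomial: λ² − 7λ + 8 = 0.
Discriminant Δ = (tr M)² − 4·det M = 49 − 32 = 17; √Δ = 4.123106.
λ = (tr M ± √Δ)/2 = (7 ± 4.123106)/2, giving (tr M − √Δ)/2 = 1.4384 and (tr M + √Δ)/2 = 5.5616.

Eigenvalues sorted in increasing order: [1.4384, 5.5616].


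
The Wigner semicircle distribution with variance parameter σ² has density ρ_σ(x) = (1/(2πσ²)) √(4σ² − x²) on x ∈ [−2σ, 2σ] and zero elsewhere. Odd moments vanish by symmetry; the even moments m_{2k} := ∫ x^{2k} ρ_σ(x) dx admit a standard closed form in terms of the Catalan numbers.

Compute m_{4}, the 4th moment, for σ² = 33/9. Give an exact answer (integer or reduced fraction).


By the scaled semicircle moment identity, m_{2k} = σ^{2k} · C_k with k = 2.
C_2 = (1/(k+1)) · C(2k, k) = (1/3) · C(4, 2) = (1/3) · 6 = 2.
σ^{2k} = (σ²)^k = (33/9)^2 = 121/9.

Therefore m_{4} = σ^{4} · C_2 = (121/9) · 2 = 242/9.


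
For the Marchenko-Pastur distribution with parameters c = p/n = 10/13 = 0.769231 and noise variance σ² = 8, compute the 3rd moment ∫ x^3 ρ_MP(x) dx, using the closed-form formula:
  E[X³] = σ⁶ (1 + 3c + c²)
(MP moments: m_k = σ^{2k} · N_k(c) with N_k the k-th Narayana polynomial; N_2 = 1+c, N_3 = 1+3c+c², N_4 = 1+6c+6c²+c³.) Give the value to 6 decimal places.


E[X³] = σ⁶ (1 + 3c + c²) (third MP moment). With σ² = 8 (so σ⁶ = 512) and c = 10/13 = 0.769231: E[X³] = 512 · (1 + 3·0.769231 + (0.769231)²) = 512 · 3.899408.

So E[X^3] = 1996.497041.


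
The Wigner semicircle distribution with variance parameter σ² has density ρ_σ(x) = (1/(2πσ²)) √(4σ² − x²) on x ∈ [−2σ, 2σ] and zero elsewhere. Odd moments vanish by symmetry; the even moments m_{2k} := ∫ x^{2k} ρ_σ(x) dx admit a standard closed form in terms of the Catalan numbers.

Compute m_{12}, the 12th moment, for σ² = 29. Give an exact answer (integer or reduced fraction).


By the scaled semicircle moment identity, m_{2k} = σ^{2k} · C_k with k = 6.
C_6 = (1/(k+1)) · C(2k, k) = (1/7) · C(12, 6) = (1/7) · 924 = 132.
σ^{2k} = (σ²)^k = (29)^6 = 594823321.

Therefore m_{12} = σ^{12} · C_6 = 594823321 · 132 = 78516678372.


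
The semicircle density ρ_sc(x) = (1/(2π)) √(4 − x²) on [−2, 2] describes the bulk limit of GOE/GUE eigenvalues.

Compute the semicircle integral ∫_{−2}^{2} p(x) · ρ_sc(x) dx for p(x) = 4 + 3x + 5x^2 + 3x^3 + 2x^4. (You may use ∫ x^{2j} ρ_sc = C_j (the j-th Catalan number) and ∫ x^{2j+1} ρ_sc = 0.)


Write p(x) = Σ a_i x^i, split into monomials and integrate each against ρ_sc separately.
Using ∫ x^{2j} ρ_sc = C_j = (1/(j+1)) C(2j, j) (Catalan numbers) and ∫ x^{2j+1} ρ_sc = 0 (odd monomials vanish by symmetry):
  i = 0 (even): a_0 · C_{0} = 4 · 1 = 4
  i = 1 (odd): ∫ x^1 ρ_sc = 0 (vanishes)
  i = 2 (even): a_2 · C_{1} = 5 · 1 = 5
  i = 3 (odd): ∫ x^3 ρ_sc = 0 (vanishes)
  i = 4 (even): a_4 · C_{2} = 2 · 2 = 4

Summing the contributions: ∫_{−2}^{2} p(x) ρ_sc(x) dx = 4 + 5 + 4 = 13.


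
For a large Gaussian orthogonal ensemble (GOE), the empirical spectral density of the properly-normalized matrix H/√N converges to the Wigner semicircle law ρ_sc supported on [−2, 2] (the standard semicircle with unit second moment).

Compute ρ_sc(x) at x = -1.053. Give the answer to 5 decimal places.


ρ_sc(x) = (1/(2π)) √(4 − x²). With x = -1.053:
  4 − x² = 4 − (-1.053)² = 4 − 1.108809 = 2.891191.
  √(4 − x²) = 1.700350.
  1/(2π) = 0.159155.
  ρ_sc(-1.053) = 0.159155 · 1.700350 = 0.270619.

Rounded to 5 decimal places: ρ_sc(-1.053) ≈ 0.27062.


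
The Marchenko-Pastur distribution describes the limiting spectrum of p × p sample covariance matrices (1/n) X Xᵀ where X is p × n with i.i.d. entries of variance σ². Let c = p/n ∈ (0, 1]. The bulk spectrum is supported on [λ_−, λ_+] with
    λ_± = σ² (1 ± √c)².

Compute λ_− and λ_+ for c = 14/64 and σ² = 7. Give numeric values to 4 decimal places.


c = 14/64 = 0.218750; √c = 0.467707.
λ_− = σ² (1 − √c)² = 7 · (1 − 0.467707)² = 7 · (0.532293)² = 1.983350.
λ_+ = σ² (1 + √c)² = 7 · (1 + 0.467707)² = 7 · (1.467707)² = 15.079150.

Rounded to 4 decimal places: λ_− ≈ 1.9833, λ_+ ≈ 15.0792.


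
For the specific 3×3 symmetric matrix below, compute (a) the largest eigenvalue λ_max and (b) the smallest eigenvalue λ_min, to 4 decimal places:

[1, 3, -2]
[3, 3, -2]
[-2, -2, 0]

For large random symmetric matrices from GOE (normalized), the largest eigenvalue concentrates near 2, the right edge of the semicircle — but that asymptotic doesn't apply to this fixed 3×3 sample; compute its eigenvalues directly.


Since M is real symmetric, all three eigenvalues are real; they are the roots of det(λI − M) = λ³ − (tr M) λ² + s λ − det M, where s is the sum of the principal 2×2 minors.
tr M = 1 + 3 + 0 = 4.
s = (1·3 − 3²) + (1·0 − (-2)²) + (3·0 − (-2)²) = -6 + (-4) + (-4) = -14.
det M (expand along row 1) = 1·(-4) − 3·(-4) + (-2)·0 = 8.
Characteristic polynomial: λ³ − 4λ² − 14λ − 8 = 0.
Substitute λ = y + (tr M)/3 = y + 1.333333 to remove the quadratic term: y³ + p·y + q = 0 with p = s − (tr M)²/3 = -19.333333 and q = −2(tr M)³/27 + (tr M)·s/3 − det M = -31.407407.
Three real roots ⇒ use the trigonometric (Viète) form: r = 2√(−p/3) = 5.077182, φ = arccos(3q/(p·r)) = arccos(0.959895) = 0.284168 rad.
y_k = r·cos(φ/3 − 2πk/3) for k = 0, 1, 2 gives y = 5.054422, -2.111341, -2.943081.
λ_k = y_k + 1.333333 gives λ = 6.3878, -0.7780, -1.6097 (check: the sum is 4.0000 = tr M).

Hence λ_max = 6.3878 and λ_min = -1.6097.


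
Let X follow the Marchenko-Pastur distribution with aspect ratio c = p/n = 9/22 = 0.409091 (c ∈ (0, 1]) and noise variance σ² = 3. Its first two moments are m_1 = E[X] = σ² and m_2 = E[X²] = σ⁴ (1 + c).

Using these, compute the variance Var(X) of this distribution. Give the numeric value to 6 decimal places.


m_1 = E[X] = σ² = 3, so m_1² = 9.
m_2 = E[X²] = σ⁴ (1 + c) = 9 · (1 + 0.409091) = 9 · 1.409091 = 12.681818.
(Note m_2 − m_1² simplifies to c · σ⁴ = 0.409091 · 9.)

Var(X) = m_2 − m_1² = 12.681818 − 9 = 3.681818.


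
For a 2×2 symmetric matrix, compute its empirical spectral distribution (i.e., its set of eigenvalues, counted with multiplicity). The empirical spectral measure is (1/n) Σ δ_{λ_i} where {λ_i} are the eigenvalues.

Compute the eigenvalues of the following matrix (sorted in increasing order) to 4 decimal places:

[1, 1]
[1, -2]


Since M is real symmetric, both eigenvalues are real; they are the roots of det(λI − M) = λ² − (tr M) λ + det M.
tr M = 1 + (-2) = -1.
det M = 1·(-2) − 1² = -2 − 1 = -3.
Characteristic polynomial: λ² + λ − 3 = 0.
Discriminant Δ = (tr M)² − 4·det M = 1 − (-12) = 13; √Δ = 3.605551.
λ = (tr M ± √Δ)/2 = (-1 ± 3.605551)/2, giving (tr M − √Δ)/2 = -2.3028 and (tr M + √Δ)/2 = 1.3028.

Eigenvalues sorted in increasing order: [-2.3028, 1.3028].


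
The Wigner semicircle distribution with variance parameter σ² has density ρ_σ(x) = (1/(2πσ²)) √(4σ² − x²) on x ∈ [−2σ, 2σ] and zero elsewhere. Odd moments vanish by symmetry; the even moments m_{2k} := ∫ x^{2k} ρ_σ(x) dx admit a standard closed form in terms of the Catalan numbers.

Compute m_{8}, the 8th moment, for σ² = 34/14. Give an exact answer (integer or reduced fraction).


By the scaled semicircle moment identity, m_{2k} = σ^{2k} · C_k with k = 4.
C_4 = (1/(k+1)) · C(2k, k) = (1/5) · C(8, 4) = (1/5) · 70 = 14.
σ^{2k} = (σ²)^k = (34/14)^4 = 83521/2401.

Therefore m_{8} = σ^{8} · C_4 = (83521/2401) · 14 = 167042/343.


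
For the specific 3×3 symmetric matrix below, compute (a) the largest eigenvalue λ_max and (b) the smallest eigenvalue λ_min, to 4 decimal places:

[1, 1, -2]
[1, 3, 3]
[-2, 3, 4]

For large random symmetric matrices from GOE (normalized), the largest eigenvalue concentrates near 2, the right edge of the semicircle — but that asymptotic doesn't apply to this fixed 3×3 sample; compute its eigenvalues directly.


Since M is real symmetric, all three eigenvalues are real; they are the roots of det(λI − M) = λ³ − (tr M) λ² + s λ − det M, where s is the sum of the principal 2×2 minors.
tr M = 1 + 3 + 4 = 8.
s = (1·3 − 1²) + (1·4 − (-2)²) + (3·4 − 3²) = 2 + 0 + 3 = 5.
det M (expand along row 1) = 1·3 − 1·10 + (-2)·9 = -25.
Characteristic polynomial: λ³ − 8λ² + 5λ + 25 = 0.
Substitute λ = y + (tr M)/3 = y + 2.666667 to remove the quadratic term: y³ + p·y + q = 0 with p = s − (tr M)²/3 = -16.333333 and q = −2(tr M)³/27 + (tr M)·s/3 − det M = 0.407407.
Three real roots ⇒ use the trigonometric (Viète) form: r = 2√(−p/3) = 4.666667, φ = arccos(3q/(p·r)) = arccos(-0.016035) = 1.586832 rad.
y_k = r·cos(φ/3 − 2πk/3) for k = 0, 1, 2 gives y = 4.028922, 0.024944, -4.053866.
λ_k = y_k + 2.666667 gives λ = 6.6956, 2.6916, -1.3872 (check: the sum is 8.0000 = tr M).

Hence λ_max = 6.6956 and λ_min = -1.3872.


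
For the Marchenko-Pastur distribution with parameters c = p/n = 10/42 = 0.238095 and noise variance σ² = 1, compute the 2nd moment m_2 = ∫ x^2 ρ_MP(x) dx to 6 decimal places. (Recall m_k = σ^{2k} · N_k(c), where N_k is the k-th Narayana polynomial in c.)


E[X²] = σ⁴ (1 + c) (second MP moment). With σ² = 1 (so σ⁴ = 1) and c = 10/42 = 0.238095: E[X²] = 1 · (1 + 0.238095) = 1 · 1.238095.

So E[X^2] = 1.238095.


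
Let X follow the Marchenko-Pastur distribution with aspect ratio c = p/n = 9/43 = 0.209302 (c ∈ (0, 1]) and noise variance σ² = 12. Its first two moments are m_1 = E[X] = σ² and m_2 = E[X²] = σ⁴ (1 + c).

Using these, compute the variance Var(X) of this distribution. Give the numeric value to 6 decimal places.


m_1 = E[X] = σ² = 12, so m_1² = 144.
m_2 = E[X²] = σ⁴ (1 + c) = 144 · (1 + 0.209302) = 144 · 1.209302 = 174.139535.
(Note m_2 − m_1² simplifies to c · σ⁴ = 0.209302 · 144.)

Var(X) = m_2 − m_1² = 174.139535 − 144 = 30.139535.


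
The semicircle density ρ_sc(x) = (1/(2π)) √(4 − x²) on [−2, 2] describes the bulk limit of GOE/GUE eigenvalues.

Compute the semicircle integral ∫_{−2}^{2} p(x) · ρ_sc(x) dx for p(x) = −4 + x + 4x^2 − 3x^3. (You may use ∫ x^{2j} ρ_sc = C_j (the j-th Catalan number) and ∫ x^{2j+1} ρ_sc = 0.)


Write p(x) = Σ a_i x^i, split into monomials and integrate each against ρ_sc separately.
Using ∫ x^{2j} ρ_sc = C_j = (1/(j+1)) C(2j, j) (Catalan numbers) and ∫ x^{2j+1} ρ_sc = 0 (odd monomials vanish by symmetry):
  i = 0 (even): a_0 · C_{0} = -4 · 1 = -4
  i = 1 (odd): ∫ x^1 ρ_sc = 0 (vanishes)
  i = 2 (even): a_2 · C_{1} = 4 · 1 = 4
  i = 3 (odd): ∫ x^3 ρ_sc = 0 (vanishes)

Summing the contributions: ∫_{−2}^{2} p(x) ρ_sc(x) dx = (-4) + 4 = 0.


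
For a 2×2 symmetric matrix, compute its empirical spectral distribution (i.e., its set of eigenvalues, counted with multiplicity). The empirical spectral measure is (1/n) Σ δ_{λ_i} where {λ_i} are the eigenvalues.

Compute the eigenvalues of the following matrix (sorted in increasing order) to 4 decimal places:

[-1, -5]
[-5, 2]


Since M is real symmetric, both eigenvalues are real; they are the roots of det(λI − M) = λ² − (tr M) λ + det M.
tr M = -1 + 2 = 1.
det M = (-1)·2 − (-5)² = -2 − 25 = -27.
Characteristic polynomial: λ² − λ − 27 = 0.
Discriminant Δ = (tr M)² − 4·det M = 1 − (-108) = 109; √Δ = 10.440307.
λ = (tr M ± √Δ)/2 = (1 ± 10.440307)/2, giving (tr M − √Δ)/2 = -4.7202 and (tr M + √Δ)/2 = 5.7202.

Eigenvalues sorted in increasing order: [-4.7202, 5.7202].


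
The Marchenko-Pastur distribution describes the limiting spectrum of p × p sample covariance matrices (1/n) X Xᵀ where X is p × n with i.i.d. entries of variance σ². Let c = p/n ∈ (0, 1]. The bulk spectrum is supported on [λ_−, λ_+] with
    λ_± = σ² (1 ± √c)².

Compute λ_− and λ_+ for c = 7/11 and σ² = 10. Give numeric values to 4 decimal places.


c = 7/11 = 0.636364; √c = 0.797724.
λ_− = σ² (1 − √c)² = 10 · (1 − 0.797724)² = 10 · (0.202276)² = 0.409156.
λ_+ = σ² (1 + √c)² = 10 · (1 + 0.797724)² = 10 · (1.797724)² = 32.318117.

Rounded to 4 decimal places: λ_− ≈ 0.4092, λ_+ ≈ 32.3181.


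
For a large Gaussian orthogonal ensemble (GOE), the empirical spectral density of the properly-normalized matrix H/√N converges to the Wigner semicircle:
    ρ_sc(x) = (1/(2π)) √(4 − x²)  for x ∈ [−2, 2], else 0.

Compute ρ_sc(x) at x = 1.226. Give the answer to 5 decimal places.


ρ_sc(x) = (1/(2π)) √(4 − x²). With x = 1.226:
  4 − x² = 4 − (1.226)² = 4 − 1.503076 = 2.496924.
  √(4 − x²) = 1.580166.
  1/(2π) = 0.159155.
  ρ_sc(1.226) = 0.159155 · 1.580166 = 0.251491.

Rounded to 5 decimal places: ρ_sc(1.226) ≈ 0.25149.
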